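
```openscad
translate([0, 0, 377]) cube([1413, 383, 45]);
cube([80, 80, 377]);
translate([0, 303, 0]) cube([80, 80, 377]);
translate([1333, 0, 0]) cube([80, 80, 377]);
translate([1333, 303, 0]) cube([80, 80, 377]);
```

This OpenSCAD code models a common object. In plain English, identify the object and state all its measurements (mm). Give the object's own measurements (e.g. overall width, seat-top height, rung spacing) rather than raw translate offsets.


A bench: a 1413×383 mm seat slab, 45 mm thick, top at z = 422 mm, on four 80×80 mm square legs flush with the seat corners and standing on z = 0.


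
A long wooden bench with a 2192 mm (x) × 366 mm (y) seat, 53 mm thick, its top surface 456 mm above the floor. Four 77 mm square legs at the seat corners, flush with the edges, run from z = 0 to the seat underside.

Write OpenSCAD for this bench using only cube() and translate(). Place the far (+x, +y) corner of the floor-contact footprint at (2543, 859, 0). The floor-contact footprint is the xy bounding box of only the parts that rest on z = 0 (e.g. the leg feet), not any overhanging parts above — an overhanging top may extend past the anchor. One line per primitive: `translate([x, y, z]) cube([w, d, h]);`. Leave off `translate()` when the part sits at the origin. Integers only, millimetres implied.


// leg_h = 456 − 53 = 403
translate([351, 493, 403]) cube([2192, 366, 53]);
translate([351, 493, 0]) cube([77, 77, 403]);
translate([351, 782, 0]) cube([77, 77, 403]);
translate([2466, 493, 0]) cube([77, 77, 403]);
translate([2466, 782, 0]) cube([77, 77, 403]);


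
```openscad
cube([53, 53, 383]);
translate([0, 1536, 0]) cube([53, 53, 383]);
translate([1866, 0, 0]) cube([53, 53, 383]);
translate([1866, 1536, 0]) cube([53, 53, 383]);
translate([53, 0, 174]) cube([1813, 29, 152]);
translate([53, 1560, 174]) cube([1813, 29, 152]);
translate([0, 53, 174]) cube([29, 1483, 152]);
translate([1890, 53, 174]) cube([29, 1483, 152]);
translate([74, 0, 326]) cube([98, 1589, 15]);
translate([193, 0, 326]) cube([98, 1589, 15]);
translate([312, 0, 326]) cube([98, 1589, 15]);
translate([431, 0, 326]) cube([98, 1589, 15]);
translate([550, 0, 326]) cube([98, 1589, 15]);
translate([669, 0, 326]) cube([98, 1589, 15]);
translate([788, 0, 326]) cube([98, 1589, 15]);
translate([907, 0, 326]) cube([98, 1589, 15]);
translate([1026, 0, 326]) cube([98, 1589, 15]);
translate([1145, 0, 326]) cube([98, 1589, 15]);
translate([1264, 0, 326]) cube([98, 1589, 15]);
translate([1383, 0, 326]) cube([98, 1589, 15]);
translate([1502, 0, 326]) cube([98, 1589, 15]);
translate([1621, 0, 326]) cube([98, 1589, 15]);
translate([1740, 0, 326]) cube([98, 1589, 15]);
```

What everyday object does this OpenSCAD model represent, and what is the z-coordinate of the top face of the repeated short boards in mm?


A bed frame. The slat-top height is 341 mm.

Four posts, four rails, and a row of slats — a bed frame. Slats sit on the rails at z = 174 + 152 = 326; with slat thickness 15, the top is 341 mm.


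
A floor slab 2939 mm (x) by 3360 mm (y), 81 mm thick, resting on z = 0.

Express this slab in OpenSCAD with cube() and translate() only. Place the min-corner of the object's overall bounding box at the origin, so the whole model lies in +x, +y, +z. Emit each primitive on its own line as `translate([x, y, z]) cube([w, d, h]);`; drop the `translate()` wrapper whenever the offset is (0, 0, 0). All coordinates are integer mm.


cube([2939, 3360, 81]);


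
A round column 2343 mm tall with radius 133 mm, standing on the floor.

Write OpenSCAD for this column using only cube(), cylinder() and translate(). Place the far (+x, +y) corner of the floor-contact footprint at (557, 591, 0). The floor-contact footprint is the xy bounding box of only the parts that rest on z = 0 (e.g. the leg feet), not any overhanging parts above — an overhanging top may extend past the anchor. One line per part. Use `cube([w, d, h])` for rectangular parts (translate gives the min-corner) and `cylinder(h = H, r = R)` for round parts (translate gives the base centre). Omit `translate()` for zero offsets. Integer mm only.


translate([424, 458, 0]) cylinder(h = 2343, r = 133);


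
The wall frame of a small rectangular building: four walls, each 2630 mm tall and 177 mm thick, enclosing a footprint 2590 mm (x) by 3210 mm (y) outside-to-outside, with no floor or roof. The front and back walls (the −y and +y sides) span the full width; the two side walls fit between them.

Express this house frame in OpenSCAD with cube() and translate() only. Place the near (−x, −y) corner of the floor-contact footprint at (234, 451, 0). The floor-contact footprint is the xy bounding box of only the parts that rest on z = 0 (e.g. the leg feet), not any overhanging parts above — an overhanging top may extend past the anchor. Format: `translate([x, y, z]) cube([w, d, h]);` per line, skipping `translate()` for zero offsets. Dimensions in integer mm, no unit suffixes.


translate([234, 451, 0]) cube([2590, 177, 2630]);
translate([234, 3484, 0]) cube([2590, 177, 2630]);
translate([234, 628, 0]) cube([177, 2856, 2630]);
translate([2647, 628, 0]) cube([177, 2856, 2630]);


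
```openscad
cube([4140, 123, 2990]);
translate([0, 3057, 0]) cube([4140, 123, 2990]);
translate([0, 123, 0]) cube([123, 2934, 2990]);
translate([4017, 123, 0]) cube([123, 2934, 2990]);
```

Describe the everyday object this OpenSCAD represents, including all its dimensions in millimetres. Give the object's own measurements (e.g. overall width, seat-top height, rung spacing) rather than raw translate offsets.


The wall frame of a small rectangular building: four walls, each 2990 mm tall and 123 mm thick, enclosing a footprint 4140 mm (x) by 3180 mm (y) outside-to-outside, with no floor or roof. The front and back walls (the −y and +y sides) span the full width; the two side walls fit between them.


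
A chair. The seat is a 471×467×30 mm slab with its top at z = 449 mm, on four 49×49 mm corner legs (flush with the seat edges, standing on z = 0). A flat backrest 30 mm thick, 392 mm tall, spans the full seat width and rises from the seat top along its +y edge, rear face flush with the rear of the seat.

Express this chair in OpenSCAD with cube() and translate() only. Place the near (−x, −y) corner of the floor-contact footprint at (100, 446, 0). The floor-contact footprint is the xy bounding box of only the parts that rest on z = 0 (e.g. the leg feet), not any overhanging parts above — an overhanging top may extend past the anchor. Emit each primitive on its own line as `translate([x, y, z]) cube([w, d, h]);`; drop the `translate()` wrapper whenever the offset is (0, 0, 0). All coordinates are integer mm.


translate([100, 446, 419]) cube([471, 467, 30]);
translate([100, 446, 0]) cube([49, 49, 419]);
translate([522, 446, 0]) cube([49, 49, 419]);
translate([100, 864, 0]) cube([49, 49, 419]);
translate([522, 864, 0]) cube([49, 49, 419]);
translate([100, 883, 449]) cube([471, 30, 392]);


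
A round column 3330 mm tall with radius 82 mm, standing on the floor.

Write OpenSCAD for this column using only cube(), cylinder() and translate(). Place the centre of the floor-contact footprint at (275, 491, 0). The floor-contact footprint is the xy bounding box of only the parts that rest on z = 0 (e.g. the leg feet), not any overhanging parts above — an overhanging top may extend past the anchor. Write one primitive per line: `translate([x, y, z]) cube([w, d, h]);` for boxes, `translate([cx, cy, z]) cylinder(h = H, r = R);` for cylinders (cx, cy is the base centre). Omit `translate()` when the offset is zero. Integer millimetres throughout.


translate([275, 491, 0]) cylinder(h = 3330, r = 82);


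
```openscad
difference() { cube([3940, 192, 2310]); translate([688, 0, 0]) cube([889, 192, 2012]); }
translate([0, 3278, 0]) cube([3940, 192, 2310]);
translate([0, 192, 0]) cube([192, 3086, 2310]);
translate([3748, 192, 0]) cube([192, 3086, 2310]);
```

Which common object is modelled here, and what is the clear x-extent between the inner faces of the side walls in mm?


A single room. The interior width is 3556 mm.

Four walls enclosing a rectangle with a door in the front wall — a room. Outside width 3940 minus two 192 mm walls gives 3556 mm.


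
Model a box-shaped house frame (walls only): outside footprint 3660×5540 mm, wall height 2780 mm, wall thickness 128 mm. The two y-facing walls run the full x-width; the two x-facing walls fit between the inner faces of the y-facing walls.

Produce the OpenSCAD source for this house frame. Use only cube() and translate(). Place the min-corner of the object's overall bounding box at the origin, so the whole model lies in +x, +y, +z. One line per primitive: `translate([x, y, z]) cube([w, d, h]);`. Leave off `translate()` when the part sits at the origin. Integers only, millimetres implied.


cube([3660, 128, 2780]);
translate([0, 5412, 0]) cube([3660, 128, 2780]);
translate([0, 128, 0]) cube([128, 5284, 2780]);
translate([3532, 128, 0]) cube([128, 5284, 2780]);


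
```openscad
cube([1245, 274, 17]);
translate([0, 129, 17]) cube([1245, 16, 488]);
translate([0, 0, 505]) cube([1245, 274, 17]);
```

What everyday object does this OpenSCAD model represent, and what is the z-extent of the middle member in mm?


An I-beam. The web height is 488 mm.

Two wide flanges with a thin centred web — an I-beam. Overall 522 mm minus two 17 mm flanges gives a web of 522 − 2·17 = 488 mm.


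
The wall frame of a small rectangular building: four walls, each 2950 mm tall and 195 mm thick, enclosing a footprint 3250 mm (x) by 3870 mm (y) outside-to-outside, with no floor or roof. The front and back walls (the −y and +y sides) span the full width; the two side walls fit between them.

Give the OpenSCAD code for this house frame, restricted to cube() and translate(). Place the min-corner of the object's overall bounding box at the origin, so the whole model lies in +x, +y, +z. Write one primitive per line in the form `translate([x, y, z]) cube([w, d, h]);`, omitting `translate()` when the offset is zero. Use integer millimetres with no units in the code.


cube([3250, 195, 2950]);
translate([0, 3675, 0]) cube([3250, 195, 2950]);
translate([0, 195, 0]) cube([195, 3480, 2950]);
translate([3055, 195, 0]) cube([195, 3480, 2950]);


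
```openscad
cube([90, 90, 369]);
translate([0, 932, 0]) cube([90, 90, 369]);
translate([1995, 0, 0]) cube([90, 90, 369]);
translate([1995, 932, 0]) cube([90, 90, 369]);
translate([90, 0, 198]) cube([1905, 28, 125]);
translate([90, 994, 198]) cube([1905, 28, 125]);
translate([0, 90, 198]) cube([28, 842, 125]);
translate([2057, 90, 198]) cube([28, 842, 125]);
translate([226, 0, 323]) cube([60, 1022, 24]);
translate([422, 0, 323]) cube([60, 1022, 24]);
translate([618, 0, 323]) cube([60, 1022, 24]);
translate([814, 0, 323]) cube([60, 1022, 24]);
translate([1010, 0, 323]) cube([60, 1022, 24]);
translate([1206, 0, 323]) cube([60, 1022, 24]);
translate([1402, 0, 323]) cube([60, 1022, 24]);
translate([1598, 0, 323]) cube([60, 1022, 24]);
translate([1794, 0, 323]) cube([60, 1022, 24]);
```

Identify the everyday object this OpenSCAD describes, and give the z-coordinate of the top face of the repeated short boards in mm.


A bed frame. The slat-top height is 347 mm.

Four posts, four rails, and a row of slats — a bed frame. Slats sit on the rails at z = 198 + 125 = 323; with slat thickness 24, the top is 347 mm.


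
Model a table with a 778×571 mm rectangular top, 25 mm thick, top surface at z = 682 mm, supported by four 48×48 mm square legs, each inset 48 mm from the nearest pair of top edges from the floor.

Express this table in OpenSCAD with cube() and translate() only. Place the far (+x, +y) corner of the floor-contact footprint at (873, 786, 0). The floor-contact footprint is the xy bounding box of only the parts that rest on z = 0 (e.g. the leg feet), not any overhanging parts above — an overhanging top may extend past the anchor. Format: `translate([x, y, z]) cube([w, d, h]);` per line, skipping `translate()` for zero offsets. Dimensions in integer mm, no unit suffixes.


// leg_h = 682 - 25 = 657
translate([143, 263, 657]) cube([778, 571, 25]);
translate([191, 311, 0]) cube([48, 48, 657]);
translate([825, 311, 0]) cube([48, 48, 657]);
translate([191, 738, 0]) cube([48, 48, 657]);
translate([825, 738, 0]) cube([48, 48, 657]);


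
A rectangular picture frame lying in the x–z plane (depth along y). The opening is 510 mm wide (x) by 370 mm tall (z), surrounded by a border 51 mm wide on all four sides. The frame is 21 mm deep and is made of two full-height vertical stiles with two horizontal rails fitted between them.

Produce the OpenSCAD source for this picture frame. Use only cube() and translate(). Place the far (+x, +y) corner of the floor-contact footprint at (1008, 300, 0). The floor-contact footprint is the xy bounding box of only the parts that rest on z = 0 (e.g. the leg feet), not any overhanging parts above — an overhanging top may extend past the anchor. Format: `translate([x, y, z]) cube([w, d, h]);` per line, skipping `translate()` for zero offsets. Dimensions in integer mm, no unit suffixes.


translate([396, 279, 0]) cube([51, 21, 472]);
translate([957, 279, 0]) cube([51, 21, 472]);
translate([447, 279, 0]) cube([510, 21, 51]);
translate([447, 279, 421]) cube([510, 21, 51]);


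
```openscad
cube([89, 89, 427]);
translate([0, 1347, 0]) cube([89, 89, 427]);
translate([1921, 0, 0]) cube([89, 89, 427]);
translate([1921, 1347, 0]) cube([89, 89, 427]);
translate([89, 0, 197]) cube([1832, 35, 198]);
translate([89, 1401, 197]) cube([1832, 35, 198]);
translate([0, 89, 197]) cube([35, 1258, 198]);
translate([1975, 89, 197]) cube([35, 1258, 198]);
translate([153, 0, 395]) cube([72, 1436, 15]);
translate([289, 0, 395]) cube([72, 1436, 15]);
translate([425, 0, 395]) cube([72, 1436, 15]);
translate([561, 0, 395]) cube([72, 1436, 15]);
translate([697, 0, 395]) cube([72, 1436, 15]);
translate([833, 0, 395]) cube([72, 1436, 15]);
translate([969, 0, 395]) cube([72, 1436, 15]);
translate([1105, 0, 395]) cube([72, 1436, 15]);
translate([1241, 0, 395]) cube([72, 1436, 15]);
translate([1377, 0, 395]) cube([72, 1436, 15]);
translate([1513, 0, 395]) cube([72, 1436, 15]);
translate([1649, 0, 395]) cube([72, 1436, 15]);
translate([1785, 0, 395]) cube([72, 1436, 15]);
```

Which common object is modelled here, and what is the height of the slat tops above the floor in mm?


A bed frame. The slat-top height is 410 mm.

Four posts, four rails, and a row of slats — a bed frame. Slats sit on the rails at z = 197 + 198 = 395; with slat thickness 15, the top is 410 mm.


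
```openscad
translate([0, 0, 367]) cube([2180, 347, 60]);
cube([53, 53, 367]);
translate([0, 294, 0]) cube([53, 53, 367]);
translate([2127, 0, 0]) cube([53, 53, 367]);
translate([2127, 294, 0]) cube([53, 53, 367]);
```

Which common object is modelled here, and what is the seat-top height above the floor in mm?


A bench. The seat-top height is 427 mm.

A long slab on four corner posts — a bench. The slab sits at z = 367 with thickness 60, so the top is 367 + 60 = 427 mm.


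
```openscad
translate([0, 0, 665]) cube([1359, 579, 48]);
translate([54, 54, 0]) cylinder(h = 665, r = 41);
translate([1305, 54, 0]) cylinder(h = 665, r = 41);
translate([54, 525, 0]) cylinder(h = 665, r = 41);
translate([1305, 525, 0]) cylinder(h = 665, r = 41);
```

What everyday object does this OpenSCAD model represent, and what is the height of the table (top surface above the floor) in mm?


A table. The table height is 713 mm.

A 1359×579×48 slab sits at z = 665 on four Ø82 mm round legs — a table. The top surface is at 665 + 48 = 713 mm.


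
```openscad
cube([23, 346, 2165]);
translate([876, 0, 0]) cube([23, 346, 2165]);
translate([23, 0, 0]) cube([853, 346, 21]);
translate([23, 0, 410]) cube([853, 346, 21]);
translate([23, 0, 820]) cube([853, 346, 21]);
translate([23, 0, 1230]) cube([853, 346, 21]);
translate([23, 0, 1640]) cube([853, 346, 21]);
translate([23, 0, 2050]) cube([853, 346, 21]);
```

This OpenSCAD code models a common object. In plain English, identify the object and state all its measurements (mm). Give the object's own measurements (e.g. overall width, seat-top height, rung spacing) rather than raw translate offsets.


An open bookshelf. Two side panels, each 23 mm thick, 346 mm deep and 2165 mm tall, stand 899 mm apart (outside-to-outside). Between them sit 6 shelves, each 21 mm thick and 346 mm deep, spanning the full gap between the sides. The bottom shelf rests on the floor (its underside at z = 0) and the clear gap between one shelf's top and the next shelf's underside is 389 mm.


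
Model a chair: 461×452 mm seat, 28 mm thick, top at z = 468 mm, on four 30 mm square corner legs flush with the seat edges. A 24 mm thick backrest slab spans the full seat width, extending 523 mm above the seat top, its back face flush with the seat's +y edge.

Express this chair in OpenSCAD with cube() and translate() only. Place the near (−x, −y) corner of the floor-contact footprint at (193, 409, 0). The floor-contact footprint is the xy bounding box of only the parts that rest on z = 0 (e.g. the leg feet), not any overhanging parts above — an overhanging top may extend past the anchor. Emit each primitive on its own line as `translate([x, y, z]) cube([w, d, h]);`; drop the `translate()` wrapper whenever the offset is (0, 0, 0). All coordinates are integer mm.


translate([193, 409, 440]) cube([461, 452, 28]);
translate([193, 409, 0]) cube([30, 30, 440]);
translate([624, 409, 0]) cube([30, 30, 440]);
translate([193, 831, 0]) cube([30, 30, 440]);
translate([624, 831, 0]) cube([30, 30, 440]);
translate([193, 837, 468]) cube([461, 24, 523]);


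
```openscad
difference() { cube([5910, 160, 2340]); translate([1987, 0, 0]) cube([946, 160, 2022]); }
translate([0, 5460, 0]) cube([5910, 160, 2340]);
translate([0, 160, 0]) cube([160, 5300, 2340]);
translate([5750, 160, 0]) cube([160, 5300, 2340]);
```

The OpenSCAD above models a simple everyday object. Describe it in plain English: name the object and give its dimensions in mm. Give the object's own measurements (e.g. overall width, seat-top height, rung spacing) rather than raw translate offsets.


A single room: four walls, each 2340 mm tall and 160 mm thick, enclosing an outside footprint 5910×5620 mm (x × y), no floor or roof. The front and back walls (−y and +y sides) run the full x-width; the side walls fit between their inner faces. A door opening 946 mm wide and 2022 mm tall is cut through the front wall from the floor up, its −x edge 1987 mm from the wall's −x end.


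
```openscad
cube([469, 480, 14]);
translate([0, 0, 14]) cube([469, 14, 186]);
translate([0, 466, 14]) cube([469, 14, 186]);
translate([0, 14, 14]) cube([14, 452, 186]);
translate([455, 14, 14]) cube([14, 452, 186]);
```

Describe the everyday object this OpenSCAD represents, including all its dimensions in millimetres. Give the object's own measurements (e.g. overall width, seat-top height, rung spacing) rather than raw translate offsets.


An open-topped rectangular box: outside dimensions 469×480×200 mm, with a uniform wall and base thickness of 14 mm. The base is a full 469×480 slab on the floor; four walls sit on top of the base. The front and back walls (the −y and +y sides) span the full width; the two side walls fit between them.


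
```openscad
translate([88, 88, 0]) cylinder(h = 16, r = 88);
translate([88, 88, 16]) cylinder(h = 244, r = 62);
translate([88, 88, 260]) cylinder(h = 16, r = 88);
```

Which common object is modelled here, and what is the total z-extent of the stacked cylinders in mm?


A spool. The overall height is 276 mm.

Three coaxial cylinders, large–small–large — a spool. Two 16 mm flanges and a 244 mm core give 16 + 244 + 16 = 276 mm.


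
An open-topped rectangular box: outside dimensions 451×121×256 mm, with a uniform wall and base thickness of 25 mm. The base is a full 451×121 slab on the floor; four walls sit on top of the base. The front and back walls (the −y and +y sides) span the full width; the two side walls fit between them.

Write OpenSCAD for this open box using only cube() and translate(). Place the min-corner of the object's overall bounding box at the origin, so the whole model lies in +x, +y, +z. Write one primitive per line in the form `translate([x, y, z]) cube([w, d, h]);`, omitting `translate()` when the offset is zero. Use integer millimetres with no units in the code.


cube([451, 121, 25]);
translate([0, 0, 25]) cube([451, 25, 231]);
translate([0, 96, 25]) cube([451, 25, 231]);
translate([0, 25, 25]) cube([25, 71, 231]);
translate([426, 25, 25]) cube([25, 71, 231]);


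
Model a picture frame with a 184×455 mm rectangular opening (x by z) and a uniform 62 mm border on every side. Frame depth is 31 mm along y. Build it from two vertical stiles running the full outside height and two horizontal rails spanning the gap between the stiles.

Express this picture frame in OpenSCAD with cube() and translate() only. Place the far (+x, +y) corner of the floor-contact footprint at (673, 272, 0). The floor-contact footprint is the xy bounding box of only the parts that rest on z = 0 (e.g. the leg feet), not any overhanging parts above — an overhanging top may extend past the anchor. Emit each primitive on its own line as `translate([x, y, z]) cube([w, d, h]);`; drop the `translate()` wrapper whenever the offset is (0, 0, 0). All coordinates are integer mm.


translate([365, 241, 0]) cube([62, 31, 579]);
translate([611, 241, 0]) cube([62, 31, 579]);
translate([427, 241, 0]) cube([184, 31, 62]);
translate([427, 241, 517]) cube([184, 31, 62]);


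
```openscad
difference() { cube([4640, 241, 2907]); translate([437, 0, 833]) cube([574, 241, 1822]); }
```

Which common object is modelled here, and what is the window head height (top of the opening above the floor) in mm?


A wall with a window opening. The window head height is 2655 mm.

A wall with a rectangular opening subtracted — a window. Sill at z = 833, opening 1822 mm tall, so the head is at 833 + 1822 = 2655 mm.


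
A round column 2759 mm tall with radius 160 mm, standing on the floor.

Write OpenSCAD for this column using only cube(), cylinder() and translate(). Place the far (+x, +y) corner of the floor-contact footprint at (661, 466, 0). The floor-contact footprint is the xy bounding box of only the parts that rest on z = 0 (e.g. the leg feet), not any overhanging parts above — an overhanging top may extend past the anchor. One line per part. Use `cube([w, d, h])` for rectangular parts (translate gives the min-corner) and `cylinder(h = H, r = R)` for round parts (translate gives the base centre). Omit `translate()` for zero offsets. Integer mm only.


translate([501, 306, 0]) cylinder(h = 2759, r = 160);


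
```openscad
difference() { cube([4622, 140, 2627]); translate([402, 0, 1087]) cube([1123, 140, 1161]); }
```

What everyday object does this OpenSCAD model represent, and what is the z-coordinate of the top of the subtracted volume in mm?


A wall with a window opening. The window head height is 2248 mm.

A wall with a rectangular opening subtracted — a window. Sill at z = 1087, opening 1161 mm tall, so the head is at 1087 + 1161 = 2248 mm.


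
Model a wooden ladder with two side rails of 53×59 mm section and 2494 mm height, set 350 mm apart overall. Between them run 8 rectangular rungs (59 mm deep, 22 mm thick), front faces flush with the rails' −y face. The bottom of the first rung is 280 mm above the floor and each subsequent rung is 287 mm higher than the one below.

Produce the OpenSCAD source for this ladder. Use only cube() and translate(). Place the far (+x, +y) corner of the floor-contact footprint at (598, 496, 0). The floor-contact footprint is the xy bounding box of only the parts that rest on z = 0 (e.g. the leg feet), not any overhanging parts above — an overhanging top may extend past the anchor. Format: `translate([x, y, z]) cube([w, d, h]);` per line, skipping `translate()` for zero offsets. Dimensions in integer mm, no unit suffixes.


// rung span = 350 - 2*53 = 244
// rung[k] z = 280 + k*287
translate([248, 437, 0]) cube([53, 59, 2494]);
translate([545, 437, 0]) cube([53, 59, 2494]);
translate([301, 437, 280]) cube([244, 59, 22]);
translate([301, 437, 567]) cube([244, 59, 22]);
translate([301, 437, 854]) cube([244, 59, 22]);
translate([301, 437, 1141]) cube([244, 59, 22]);
translate([301, 437, 1428]) cube([244, 59, 22]);
translate([301, 437, 1715]) cube([244, 59, 22]);
translate([301, 437, 2002]) cube([244, 59, 22]);
translate([301, 437, 2289]) cube([244, 59, 22]);


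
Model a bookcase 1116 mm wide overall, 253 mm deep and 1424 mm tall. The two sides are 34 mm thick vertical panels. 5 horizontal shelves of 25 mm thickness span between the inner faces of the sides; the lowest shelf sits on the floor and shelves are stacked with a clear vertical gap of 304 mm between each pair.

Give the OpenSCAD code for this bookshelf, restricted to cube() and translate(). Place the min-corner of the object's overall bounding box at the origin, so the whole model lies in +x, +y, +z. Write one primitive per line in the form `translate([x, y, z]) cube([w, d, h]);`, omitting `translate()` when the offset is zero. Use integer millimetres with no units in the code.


cube([34, 253, 1424]);
translate([1082, 0, 0]) cube([34, 253, 1424]);
translate([34, 0, 0]) cube([1048, 253, 25]);
translate([34, 0, 329]) cube([1048, 253, 25]);
translate([34, 0, 658]) cube([1048, 253, 25]);
translate([34, 0, 987]) cube([1048, 253, 25]);
translate([34, 0, 1316]) cube([1048, 253, 25]);


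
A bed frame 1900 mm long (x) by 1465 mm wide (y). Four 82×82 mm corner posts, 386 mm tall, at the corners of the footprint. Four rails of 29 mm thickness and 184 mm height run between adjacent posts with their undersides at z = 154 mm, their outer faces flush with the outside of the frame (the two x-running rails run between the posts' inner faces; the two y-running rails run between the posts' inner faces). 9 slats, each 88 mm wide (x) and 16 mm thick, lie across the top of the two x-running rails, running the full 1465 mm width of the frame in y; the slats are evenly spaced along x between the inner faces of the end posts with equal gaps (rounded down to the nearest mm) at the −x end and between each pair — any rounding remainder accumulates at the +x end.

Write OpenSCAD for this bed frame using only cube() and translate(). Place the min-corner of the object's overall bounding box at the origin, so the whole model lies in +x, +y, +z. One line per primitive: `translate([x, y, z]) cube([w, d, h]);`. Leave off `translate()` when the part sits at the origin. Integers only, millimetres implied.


cube([82, 82, 386]);
translate([0, 1383, 0]) cube([82, 82, 386]);
translate([1818, 0, 0]) cube([82, 82, 386]);
translate([1818, 1383, 0]) cube([82, 82, 386]);
translate([82, 0, 154]) cube([1736, 29, 184]);
translate([82, 1436, 154]) cube([1736, 29, 184]);
translate([0, 82, 154]) cube([29, 1301, 184]);
translate([1871, 82, 154]) cube([29, 1301, 184]);
translate([176, 0, 338]) cube([88, 1465, 16]);
translate([358, 0, 338]) cube([88, 1465, 16]);
translate([540, 0, 338]) cube([88, 1465, 16]);
translate([722, 0, 338]) cube([88, 1465, 16]);
translate([904, 0, 338]) cube([88, 1465, 16]);
translate([1086, 0, 338]) cube([88, 1465, 16]);
translate([1268, 0, 338]) cube([88, 1465, 16]);
translate([1450, 0, 338]) cube([88, 1465, 16]);
translate([1632, 0, 338]) cube([88, 1465, 16]);


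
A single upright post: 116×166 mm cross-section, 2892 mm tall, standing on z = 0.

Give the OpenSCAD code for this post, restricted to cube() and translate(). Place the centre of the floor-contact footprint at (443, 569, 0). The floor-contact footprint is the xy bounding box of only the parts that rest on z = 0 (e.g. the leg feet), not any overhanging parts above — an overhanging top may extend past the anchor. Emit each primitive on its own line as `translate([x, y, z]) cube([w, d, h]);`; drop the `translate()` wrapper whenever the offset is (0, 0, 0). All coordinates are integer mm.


translate([385, 486, 0]) cube([116, 166, 2892]);


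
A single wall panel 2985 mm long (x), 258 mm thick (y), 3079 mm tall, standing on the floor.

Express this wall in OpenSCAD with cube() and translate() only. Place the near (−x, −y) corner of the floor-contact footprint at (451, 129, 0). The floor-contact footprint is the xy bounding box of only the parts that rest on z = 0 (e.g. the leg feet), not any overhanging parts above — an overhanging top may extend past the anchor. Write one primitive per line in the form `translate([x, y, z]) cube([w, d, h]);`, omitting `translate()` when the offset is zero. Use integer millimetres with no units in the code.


translate([451, 129, 0]) cube([2985, 258, 3079]);


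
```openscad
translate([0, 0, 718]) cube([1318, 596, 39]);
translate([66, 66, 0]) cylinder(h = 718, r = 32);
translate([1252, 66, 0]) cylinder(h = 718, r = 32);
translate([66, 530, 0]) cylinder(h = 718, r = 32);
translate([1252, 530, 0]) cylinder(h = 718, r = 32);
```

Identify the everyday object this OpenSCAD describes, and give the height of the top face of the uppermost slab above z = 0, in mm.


A table. The table height is 757 mm.

A 1318×596×39 slab sits at z = 718 on four Ø64 mm round legs — a table. The top surface is at 718 + 39 = 757 mm.


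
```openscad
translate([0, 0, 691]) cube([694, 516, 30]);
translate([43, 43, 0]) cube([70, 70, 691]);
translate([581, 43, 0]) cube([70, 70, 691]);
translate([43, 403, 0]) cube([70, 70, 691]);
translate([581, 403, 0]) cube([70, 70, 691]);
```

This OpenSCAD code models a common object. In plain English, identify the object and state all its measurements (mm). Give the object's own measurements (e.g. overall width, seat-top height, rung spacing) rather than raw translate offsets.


A table: top 694 mm (x) × 516 mm (y), 30 mm thick, upper face at z = 721 mm, on four 70×70 mm square legs, each inset 43 mm from the nearest pair of top edges from z = 0 to the bottom of the top.


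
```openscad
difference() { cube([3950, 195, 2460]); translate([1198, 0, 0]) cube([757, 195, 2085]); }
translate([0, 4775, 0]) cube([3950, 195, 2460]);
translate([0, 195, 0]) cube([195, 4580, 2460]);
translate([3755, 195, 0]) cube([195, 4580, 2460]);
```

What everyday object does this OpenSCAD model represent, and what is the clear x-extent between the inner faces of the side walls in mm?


A single room. The interior width is 3560 mm.

Four walls enclosing a rectangle with a door in the front wall — a room. Outside width 3950 minus two 195 mm walls gives 3560 mm.


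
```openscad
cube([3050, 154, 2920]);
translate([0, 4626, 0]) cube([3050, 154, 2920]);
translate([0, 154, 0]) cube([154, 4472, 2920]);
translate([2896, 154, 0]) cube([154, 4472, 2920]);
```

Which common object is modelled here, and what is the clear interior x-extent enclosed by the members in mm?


A house (or room) frame. The interior width is 2742 mm.

Four 2920 mm walls enclosing a rectangle with no floor or roof — a room or house frame. Outside width is 3050 mm and wall thickness is 154 mm, so the interior width is 3050 − 2 × 154 = 2742 mm.


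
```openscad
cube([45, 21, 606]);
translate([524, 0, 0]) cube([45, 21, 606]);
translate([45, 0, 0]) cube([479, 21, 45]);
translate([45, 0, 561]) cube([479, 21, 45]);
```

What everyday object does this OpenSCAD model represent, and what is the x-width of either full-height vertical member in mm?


A picture frame. The border width is 45 mm.

Four thin pieces enclosing a rectangular opening — a picture frame. The two full-height stiles are 606 mm tall; the top rail sits at z = 561 and is 45 mm tall, so the border above the opening is 606 − 561 = 45 mm, matching the stile x-width.


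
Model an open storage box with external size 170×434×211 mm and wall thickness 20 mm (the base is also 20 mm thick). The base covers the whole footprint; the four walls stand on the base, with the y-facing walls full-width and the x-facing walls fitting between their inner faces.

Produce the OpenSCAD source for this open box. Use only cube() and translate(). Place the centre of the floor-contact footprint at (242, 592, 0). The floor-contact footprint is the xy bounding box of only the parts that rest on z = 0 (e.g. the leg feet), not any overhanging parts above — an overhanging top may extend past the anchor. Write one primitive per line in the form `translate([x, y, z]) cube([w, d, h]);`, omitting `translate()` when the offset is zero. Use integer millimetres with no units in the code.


translate([157, 375, 0]) cube([170, 434, 20]);
translate([157, 375, 20]) cube([170, 20, 191]);
translate([157, 789, 20]) cube([170, 20, 191]);
translate([157, 395, 20]) cube([20, 394, 191]);
translate([307, 395, 20]) cube([20, 394, 191]);


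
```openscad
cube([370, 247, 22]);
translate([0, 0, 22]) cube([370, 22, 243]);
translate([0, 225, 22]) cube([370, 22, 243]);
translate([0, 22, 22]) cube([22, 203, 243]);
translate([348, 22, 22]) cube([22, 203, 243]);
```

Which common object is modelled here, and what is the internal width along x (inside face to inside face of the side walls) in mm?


An open box. The internal width is 326 mm.

A 370×247 base slab with four walls standing on it — an open box. The base is 370 mm wide and the walls are 22 mm thick, so the internal width is 370 − 2 × 22 = 326 mm.


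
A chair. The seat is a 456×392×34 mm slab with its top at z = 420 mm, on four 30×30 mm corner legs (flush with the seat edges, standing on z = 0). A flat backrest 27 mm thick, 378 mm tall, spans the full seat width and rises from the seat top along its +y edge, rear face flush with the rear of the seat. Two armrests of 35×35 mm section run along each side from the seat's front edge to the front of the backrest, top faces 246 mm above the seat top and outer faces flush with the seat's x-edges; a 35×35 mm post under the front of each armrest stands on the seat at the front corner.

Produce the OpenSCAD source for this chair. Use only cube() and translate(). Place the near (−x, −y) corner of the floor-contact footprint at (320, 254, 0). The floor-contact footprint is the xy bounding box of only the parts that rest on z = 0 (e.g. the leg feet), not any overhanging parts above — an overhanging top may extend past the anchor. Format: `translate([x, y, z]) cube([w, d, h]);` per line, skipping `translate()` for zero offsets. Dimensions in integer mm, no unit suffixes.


translate([320, 254, 386]) cube([456, 392, 34]);
translate([320, 254, 0]) cube([30, 30, 386]);
translate([746, 254, 0]) cube([30, 30, 386]);
translate([320, 616, 0]) cube([30, 30, 386]);
translate([746, 616, 0]) cube([30, 30, 386]);
translate([320, 619, 420]) cube([456, 27, 378]);
translate([320, 254, 631]) cube([35, 365, 35]);
translate([741, 254, 631]) cube([35, 365, 35]);
translate([320, 254, 420]) cube([35, 35, 211]);
translate([741, 254, 420]) cube([35, 35, 211]);


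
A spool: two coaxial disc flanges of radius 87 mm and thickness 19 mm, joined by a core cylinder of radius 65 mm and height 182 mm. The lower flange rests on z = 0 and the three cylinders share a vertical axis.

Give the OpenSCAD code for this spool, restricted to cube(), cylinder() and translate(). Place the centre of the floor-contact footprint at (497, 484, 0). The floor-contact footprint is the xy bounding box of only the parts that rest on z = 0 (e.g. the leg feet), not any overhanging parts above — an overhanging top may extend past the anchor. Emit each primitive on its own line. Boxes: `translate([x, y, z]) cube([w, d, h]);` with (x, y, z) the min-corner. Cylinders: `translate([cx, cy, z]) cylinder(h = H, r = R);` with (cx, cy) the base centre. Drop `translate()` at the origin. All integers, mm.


translate([497, 484, 0]) cylinder(h = 19, r = 87);
translate([497, 484, 19]) cylinder(h = 182, r = 65);
translate([497, 484, 201]) cylinder(h = 19, r = 87);


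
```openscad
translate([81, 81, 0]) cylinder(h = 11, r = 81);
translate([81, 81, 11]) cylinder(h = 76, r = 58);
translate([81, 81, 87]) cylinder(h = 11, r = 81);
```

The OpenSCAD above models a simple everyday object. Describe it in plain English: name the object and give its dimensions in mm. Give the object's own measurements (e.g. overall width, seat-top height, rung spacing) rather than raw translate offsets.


A spool: two coaxial disc flanges of radius 81 mm and thickness 11 mm, joined by a core cylinder of radius 58 mm and height 76 mm. The lower flange rests on z = 0 and the three cylinders share a vertical axis.


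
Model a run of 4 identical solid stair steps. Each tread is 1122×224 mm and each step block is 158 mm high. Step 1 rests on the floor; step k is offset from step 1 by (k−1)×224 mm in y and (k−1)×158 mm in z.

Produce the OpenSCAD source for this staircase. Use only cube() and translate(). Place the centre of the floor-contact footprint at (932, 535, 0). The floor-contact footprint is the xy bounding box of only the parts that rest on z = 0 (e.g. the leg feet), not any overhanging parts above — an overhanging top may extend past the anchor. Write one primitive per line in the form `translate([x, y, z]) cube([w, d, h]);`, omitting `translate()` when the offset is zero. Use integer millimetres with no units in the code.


translate([371, 423, 0]) cube([1122, 224, 158]);
translate([371, 647, 158]) cube([1122, 224, 158]);
translate([371, 871, 316]) cube([1122, 224, 158]);
translate([371, 1095, 474]) cube([1122, 224, 158]);


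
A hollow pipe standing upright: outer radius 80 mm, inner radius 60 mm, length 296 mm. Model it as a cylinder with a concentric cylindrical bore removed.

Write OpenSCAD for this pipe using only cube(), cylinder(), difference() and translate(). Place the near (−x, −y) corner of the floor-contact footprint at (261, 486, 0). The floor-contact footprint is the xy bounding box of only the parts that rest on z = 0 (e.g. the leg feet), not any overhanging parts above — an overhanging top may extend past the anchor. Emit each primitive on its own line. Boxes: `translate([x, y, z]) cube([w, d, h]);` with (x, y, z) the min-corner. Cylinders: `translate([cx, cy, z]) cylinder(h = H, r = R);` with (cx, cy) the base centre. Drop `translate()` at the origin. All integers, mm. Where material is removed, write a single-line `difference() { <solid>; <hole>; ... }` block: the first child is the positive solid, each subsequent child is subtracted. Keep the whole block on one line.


difference() { translate([341, 566, 0]) cylinder(h = 296, r = 80); translate([341, 566, 0]) cylinder(h = 296, r = 60); }


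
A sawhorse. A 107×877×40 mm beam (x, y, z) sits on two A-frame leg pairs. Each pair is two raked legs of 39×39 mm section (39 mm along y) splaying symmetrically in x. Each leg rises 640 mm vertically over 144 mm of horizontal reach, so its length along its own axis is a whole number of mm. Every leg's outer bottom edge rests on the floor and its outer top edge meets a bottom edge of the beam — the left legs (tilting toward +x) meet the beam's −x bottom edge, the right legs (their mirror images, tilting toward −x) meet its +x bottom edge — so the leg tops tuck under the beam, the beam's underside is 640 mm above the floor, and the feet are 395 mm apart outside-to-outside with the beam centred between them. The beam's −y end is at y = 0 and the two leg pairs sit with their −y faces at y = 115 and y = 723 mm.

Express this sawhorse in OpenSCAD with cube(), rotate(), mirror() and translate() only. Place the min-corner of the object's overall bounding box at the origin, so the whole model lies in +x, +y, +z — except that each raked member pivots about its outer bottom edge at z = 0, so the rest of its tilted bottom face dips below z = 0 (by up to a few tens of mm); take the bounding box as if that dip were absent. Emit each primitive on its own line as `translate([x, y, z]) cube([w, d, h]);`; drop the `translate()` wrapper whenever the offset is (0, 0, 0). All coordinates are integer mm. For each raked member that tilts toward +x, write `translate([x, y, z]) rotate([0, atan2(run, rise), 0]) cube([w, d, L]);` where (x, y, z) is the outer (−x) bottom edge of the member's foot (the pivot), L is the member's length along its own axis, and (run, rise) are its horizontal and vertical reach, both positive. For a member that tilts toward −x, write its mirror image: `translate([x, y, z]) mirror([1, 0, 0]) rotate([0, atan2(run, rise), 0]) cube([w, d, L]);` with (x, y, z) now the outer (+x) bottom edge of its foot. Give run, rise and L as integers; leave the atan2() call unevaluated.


translate([144, 0, 640]) cube([107, 877, 40]);
translate([0, 115, 0]) rotate([0, atan2(144, 640), 0]) cube([39, 39, 656]);
translate([395, 115, 0]) mirror([1, 0, 0]) rotate([0, atan2(144, 640), 0]) cube([39, 39, 656]);
translate([0, 723, 0]) rotate([0, atan2(144, 640), 0]) cube([39, 39, 656]);
translate([395, 723, 0]) mirror([1, 0, 0]) rotate([0, atan2(144, 640), 0]) cube([39, 39, 656]);
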